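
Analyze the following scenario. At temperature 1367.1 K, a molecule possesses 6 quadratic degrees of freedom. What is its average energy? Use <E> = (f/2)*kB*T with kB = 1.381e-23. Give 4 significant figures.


Step 1: f/2 = 6/2 = 3
Step 2: kB*T = 1.381e-23 * 1367.1 = 1.888e-20
Step 3: <E> = 3 * 1.888e-20 = 5.664e-20 J

5.664e-20


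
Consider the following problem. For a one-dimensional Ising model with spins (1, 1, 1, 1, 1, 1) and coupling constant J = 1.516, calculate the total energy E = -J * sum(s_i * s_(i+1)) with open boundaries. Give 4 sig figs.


Step 1: Nearest-neighbor products: 1, 1, 1, 1, 1
Step 2: Sum of products = 5
Step 3: E = -1.516 * 5 = -7.58

-7.58


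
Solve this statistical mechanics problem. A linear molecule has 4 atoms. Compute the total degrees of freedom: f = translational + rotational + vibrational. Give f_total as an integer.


Step 1: Translational DOF = 3
Step 2: Rotational DOF (linear) = 2
Step 3: Vibrational DOF = 3*4 - 5 = 7
Step 4: Total = 3 + 2 + 7 = 12

12


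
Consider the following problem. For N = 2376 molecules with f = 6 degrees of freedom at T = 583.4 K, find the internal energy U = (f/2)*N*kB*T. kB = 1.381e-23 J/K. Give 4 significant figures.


Step 1: f/2 = 6/2 = 3.0
Step 2: N*kB*T = 2376*1.381e-23*583.4 = 1.914e-17
Step 3: U = 3.0 * 1.914e-17 = 5.743e-17 J

5.743e-17


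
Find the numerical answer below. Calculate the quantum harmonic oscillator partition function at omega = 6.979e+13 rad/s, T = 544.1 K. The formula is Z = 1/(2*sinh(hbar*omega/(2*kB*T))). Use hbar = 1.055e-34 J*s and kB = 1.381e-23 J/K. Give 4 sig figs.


Step 1: Compute x = hbar*omega/(kB*T) = 1.055e-34*6.979e+13/(1.381e-23*544.1) = 0.9799
Step 2: x/2 = 0.4899
Step 3: sinh(x/2) = 0.5098
Step 4: Z = 1/(2*0.5098) = 0.9808

0.9808


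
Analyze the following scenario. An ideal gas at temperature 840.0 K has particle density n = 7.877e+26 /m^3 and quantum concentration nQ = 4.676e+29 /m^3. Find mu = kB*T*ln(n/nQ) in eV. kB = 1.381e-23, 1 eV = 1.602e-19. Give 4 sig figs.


Step 1: n/nQ = 7.877e+26/4.676e+29 = 0.001685
Step 2: ln(n/nQ) = -6.386
Step 3: mu = kB*T*ln(n/nQ) = 1.16e-20*-6.386 = -7.408e-20 J
Step 4: Convert to eV: -7.408e-20/1.602e-19 = -0.4624 eV

-0.4624


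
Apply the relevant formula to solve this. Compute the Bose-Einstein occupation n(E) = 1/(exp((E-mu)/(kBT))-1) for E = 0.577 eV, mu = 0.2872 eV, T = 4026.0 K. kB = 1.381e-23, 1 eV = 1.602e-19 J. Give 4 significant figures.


Step 1: (E - mu) = 0.2898 eV
Step 2: x = (E-mu)*eV/(kB*T) = 0.2898*1.602e-19/(1.381e-23*4026.0) = 0.835
Step 3: exp(x) = 2.305
Step 4: n = 1/(exp(x)-1) = 0.7664

0.7664


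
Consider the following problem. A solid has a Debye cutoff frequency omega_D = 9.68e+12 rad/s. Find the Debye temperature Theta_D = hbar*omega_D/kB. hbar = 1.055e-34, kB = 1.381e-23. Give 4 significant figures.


Step 1: hbar*omega_D = 1.055e-34 * 9.68e+12 = 1.021e-21 J
Step 2: Theta_D = 1.021e-21 / 1.381e-23
Step 3: Theta_D = 73.95 K

73.95


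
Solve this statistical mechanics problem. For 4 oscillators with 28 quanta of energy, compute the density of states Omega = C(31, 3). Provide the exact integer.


Step 1: Use binomial coefficient C(31, 3)
Step 2: Numerator = 31! / 28!
Step 3: Denominator = 3!
Step 4: Omega = 4495

4495


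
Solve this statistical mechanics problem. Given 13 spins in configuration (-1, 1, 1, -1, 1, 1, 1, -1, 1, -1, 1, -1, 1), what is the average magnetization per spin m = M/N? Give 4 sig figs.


Step 1: Count up spins (+1): 8, down spins (-1): 5
Step 2: Total magnetization M = 8 - 5 = 3
Step 3: m = M/N = 3/13 = 0.2308

0.2308


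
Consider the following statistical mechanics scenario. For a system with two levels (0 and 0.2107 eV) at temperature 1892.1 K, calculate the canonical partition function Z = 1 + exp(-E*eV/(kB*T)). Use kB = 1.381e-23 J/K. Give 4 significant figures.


Step 1: Compute beta*E = E*eV/(kB*T) = 0.2107*1.602e-19/(1.381e-23*1892.1) = 1.292
Step 2: exp(-beta*E) = exp(-1.292) = 0.2748
Step 3: Z = 1 + 0.2748 = 1.275

1.275


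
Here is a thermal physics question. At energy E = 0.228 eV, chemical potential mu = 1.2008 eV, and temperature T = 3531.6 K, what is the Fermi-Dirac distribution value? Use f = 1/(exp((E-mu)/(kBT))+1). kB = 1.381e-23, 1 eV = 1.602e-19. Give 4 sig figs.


Step 1: (E - mu) = 0.228 - 1.2008 = -0.9728 eV
Step 2: Convert: (E-mu)*eV = -1.558e-19 J
Step 3: x = (E-mu)*eV/(kB*T) = -3.195
Step 4: f = 1/(exp(-3.195)+1) = 0.9607

0.9607


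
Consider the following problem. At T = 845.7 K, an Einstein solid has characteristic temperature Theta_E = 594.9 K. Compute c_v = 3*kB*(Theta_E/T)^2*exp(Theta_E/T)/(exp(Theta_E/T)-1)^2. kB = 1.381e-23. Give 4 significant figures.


Step 1: x = Theta_E/T = 594.9/845.7 = 0.7034
Step 2: x^2 = 0.4948
Step 3: exp(x) = 2.021
Step 4: c_v = 3*1.381e-23*0.4948*2.021/(2.021-1)^2 = 3.976e-23

3.976e-23


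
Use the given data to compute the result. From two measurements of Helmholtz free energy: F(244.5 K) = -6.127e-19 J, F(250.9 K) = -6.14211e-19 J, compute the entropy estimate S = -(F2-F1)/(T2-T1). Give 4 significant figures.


Step 1: dF = F2 - F1 = -6.14211e-19 - (-6.127e-19) = -1.511e-21 J
Step 2: dT = T2 - T1 = 250.9 - 244.5 = 6.4 K
Step 3: S = -dF/dT = -(-1.511e-21)/6.4 = 2.361e-22 J/K

2.361e-22


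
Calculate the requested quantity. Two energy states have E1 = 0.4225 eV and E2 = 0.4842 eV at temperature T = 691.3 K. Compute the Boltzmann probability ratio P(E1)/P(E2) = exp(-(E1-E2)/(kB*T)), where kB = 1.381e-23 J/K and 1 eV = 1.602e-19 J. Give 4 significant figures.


Step 1: Compute energy difference dE = E1 - E2 = 0.4225 - 0.4842 = -0.0617 eV
Step 2: Convert to Joules: dE_J = -0.0617 * 1.602e-19 = -9.884e-21 J
Step 3: Compute exponent = -dE_J / (kB * T) = -(-9.884e-21) / (1.381e-23 * 691.3) = 1.035
Step 4: P(E1)/P(E2) = exp(1.035) = 2.816

2.816


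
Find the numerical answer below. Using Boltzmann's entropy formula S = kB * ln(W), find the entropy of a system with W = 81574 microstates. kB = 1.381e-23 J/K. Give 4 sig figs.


Step 1: ln(W) = ln(81574) = 11.31
Step 2: S = kB * ln(W) = 1.381e-23 * 11.31
Step 3: S = 1.562e-22 J/K

1.562e-22


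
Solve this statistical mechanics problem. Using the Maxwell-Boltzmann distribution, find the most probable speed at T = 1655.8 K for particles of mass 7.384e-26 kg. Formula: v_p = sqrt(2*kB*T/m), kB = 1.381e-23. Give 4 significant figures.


Step 1: Numerator = 2*kB*T = 2*1.381e-23*1655.8 = 4.573e-20
Step 2: Ratio = 4.573e-20 / 7.384e-26 = 6.194e+05
Step 3: v_p = sqrt(6.194e+05) = 787 m/s

787


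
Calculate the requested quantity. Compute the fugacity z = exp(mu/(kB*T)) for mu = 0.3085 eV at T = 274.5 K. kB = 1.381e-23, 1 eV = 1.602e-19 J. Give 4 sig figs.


Step 1: Convert mu to Joules: 0.3085*1.602e-19 = 4.942e-20 J
Step 2: kB*T = 1.381e-23*274.5 = 3.791e-21 J
Step 3: mu/(kB*T) = 13.04
Step 4: z = exp(13.04) = 4.591e+05

4.591e+05


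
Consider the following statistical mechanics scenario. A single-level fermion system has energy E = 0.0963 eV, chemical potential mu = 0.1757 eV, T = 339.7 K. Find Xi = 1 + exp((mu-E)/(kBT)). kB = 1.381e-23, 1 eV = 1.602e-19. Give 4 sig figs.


Step 1: (mu - E) = 0.1757 - 0.0963 = 0.0794 eV
Step 2: x = (mu-E)*eV/(kB*T) = 0.0794*1.602e-19/(1.381e-23*339.7) = 2.711
Step 3: exp(x) = 15.05
Step 4: Xi = 1 + 15.05 = 16.05

16.05


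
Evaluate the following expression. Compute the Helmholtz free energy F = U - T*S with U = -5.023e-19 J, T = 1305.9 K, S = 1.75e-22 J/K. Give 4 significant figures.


Step 1: T*S = 1305.9 * 1.75e-22 = 2.285e-19 J
Step 2: F = U - T*S = -5.023e-19 - 2.285e-19
Step 3: F = -7.308e-19 J

-7.308e-19


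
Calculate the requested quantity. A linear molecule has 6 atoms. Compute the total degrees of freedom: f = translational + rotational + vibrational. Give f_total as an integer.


Step 1: Translational DOF = 3
Step 2: Rotational DOF (linear) = 2
Step 3: Vibrational DOF = 3*6 - 5 = 13
Step 4: Total = 3 + 2 + 13 = 18

18


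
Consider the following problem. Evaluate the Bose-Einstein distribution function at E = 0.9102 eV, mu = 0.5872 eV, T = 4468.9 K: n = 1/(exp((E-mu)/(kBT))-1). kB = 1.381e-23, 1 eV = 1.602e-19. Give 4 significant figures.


Step 1: (E - mu) = 0.323 eV
Step 2: x = (E-mu)*eV/(kB*T) = 0.323*1.602e-19/(1.381e-23*4468.9) = 0.8384
Step 3: exp(x) = 2.313
Step 4: n = 1/(exp(x)-1) = 0.7618

0.7618


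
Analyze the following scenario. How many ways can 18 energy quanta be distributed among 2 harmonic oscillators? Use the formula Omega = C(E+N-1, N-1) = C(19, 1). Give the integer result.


Step 1: Use binomial coefficient C(19, 1)
Step 2: Numerator = 19! / 18!
Step 3: Denominator = 1!
Step 4: Omega = 19

19


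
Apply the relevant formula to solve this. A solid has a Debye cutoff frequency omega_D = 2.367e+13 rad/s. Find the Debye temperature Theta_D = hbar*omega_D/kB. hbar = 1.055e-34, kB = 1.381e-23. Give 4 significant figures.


Step 1: hbar*omega_D = 1.055e-34 * 2.367e+13 = 2.497e-21 J
Step 2: Theta_D = 2.497e-21 / 1.381e-23
Step 3: Theta_D = 180.8 K

180.8


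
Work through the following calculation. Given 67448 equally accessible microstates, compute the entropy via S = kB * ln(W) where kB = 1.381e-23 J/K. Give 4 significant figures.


Step 1: ln(W) = ln(67448) = 11.12
Step 2: S = kB * ln(W) = 1.381e-23 * 11.12
Step 3: S = 1.536e-22 J/K

1.536e-22


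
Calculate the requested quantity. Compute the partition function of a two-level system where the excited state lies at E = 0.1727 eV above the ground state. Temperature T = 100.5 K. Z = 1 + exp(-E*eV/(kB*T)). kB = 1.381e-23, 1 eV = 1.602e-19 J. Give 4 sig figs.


Step 1: Compute beta*E = E*eV/(kB*T) = 0.1727*1.602e-19/(1.381e-23*100.5) = 19.93
Step 2: exp(-beta*E) = exp(-19.93) = 2.202e-09
Step 3: Z = 1 + 2.202e-09 = 1

1


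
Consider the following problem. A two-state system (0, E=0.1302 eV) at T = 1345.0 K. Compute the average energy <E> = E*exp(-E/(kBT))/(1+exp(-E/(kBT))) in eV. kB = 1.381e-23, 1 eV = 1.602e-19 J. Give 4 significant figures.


Step 1: beta*E = 0.1302*1.602e-19/(1.381e-23*1345.0) = 1.123
Step 2: exp(-beta*E) = 0.3253
Step 3: <E> = 0.1302*0.3253/(1+0.3253) = 0.03196 eV

0.03196


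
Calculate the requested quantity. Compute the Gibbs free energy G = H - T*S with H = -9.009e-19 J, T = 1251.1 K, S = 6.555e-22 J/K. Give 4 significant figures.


Step 1: T*S = 1251.1 * 6.555e-22 = 8.201e-19 J
Step 2: G = H - T*S = -9.009e-19 - 8.201e-19
Step 3: G = -1.721e-18 J

-1.721e-18


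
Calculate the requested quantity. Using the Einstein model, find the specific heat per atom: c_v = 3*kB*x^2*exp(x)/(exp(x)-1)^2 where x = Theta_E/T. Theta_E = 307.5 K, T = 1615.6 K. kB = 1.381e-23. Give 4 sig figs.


Step 1: x = Theta_E/T = 307.5/1615.6 = 0.1903
Step 2: x^2 = 0.03623
Step 3: exp(x) = 1.21
Step 4: c_v = 3*1.381e-23*0.03623*1.21/(1.21-1)^2 = 4.131e-23

4.131e-23


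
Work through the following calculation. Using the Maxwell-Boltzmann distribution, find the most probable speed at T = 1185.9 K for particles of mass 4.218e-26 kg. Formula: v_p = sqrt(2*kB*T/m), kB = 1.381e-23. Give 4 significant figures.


Step 1: Numerator = 2*kB*T = 2*1.381e-23*1185.9 = 3.275e-20
Step 2: Ratio = 3.275e-20 / 4.218e-26 = 7.765e+05
Step 3: v_p = sqrt(7.765e+05) = 881.2 m/s

881.2


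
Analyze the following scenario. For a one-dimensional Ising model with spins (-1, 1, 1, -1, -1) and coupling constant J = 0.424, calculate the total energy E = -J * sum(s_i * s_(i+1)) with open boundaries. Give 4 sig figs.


Step 1: Nearest-neighbor products: -1, 1, -1, 1
Step 2: Sum of products = 0
Step 3: E = -0.424 * 0 = 0

0


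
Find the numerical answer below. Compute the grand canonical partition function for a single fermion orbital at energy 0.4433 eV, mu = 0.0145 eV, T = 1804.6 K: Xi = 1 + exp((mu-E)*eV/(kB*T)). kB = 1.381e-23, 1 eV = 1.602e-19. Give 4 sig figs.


Step 1: (mu - E) = 0.0145 - 0.4433 = -0.4288 eV
Step 2: x = (mu-E)*eV/(kB*T) = -0.4288*1.602e-19/(1.381e-23*1804.6) = -2.756
Step 3: exp(x) = 0.06352
Step 4: Xi = 1 + 0.06352 = 1.064

1.064


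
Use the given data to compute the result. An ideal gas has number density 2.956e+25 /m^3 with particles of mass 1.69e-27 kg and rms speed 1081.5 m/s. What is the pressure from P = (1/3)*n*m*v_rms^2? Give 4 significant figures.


Step 1: v_rms^2 = 1081.5^2 = 1.17e+06
Step 2: n*m = 2.956e+25*1.69e-27 = 0.04996
Step 3: P = (1/3)*0.04996*1.17e+06 = 1.948e+04 Pa

1.948e+04


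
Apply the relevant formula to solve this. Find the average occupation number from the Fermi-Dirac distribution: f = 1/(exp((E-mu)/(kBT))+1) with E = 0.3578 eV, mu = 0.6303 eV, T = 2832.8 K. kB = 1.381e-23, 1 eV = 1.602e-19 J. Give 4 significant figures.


Step 1: (E - mu) = 0.3578 - 0.6303 = -0.2725 eV
Step 2: Convert: (E-mu)*eV = -4.365e-20 J
Step 3: x = (E-mu)*eV/(kB*T) = -1.116
Step 4: f = 1/(exp(-1.116)+1) = 0.7532

0.7532


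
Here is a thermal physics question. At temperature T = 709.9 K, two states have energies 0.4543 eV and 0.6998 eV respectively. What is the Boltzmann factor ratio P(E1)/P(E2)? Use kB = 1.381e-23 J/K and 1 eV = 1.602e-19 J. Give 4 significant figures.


Step 1: Compute energy difference dE = E1 - E2 = 0.4543 - 0.6998 = -0.2455 eV
Step 2: Convert to Joules: dE_J = -0.2455 * 1.602e-19 = -3.933e-20 J
Step 3: Compute exponent = -dE_J / (kB * T) = -(-3.933e-20) / (1.381e-23 * 709.9) = 4.012
Step 4: P(E1)/P(E2) = exp(4.012) = 55.24

55.24


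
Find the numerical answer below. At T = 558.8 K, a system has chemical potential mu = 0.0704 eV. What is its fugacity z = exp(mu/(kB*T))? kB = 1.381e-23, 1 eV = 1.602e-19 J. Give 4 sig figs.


Step 1: Convert mu to Joules: 0.0704*1.602e-19 = 1.128e-20 J
Step 2: kB*T = 1.381e-23*558.8 = 7.717e-21 J
Step 3: mu/(kB*T) = 1.461
Step 4: z = exp(1.461) = 4.312

4.312


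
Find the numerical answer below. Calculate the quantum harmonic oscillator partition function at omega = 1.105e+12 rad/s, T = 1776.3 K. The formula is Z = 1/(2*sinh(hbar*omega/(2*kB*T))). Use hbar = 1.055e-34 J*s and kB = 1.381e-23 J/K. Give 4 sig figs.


Step 1: Compute x = hbar*omega/(kB*T) = 1.055e-34*1.105e+12/(1.381e-23*1776.3) = 0.004752
Step 2: x/2 = 0.002376
Step 3: sinh(x/2) = 0.002376
Step 4: Z = 1/(2*0.002376) = 210.4

210.4


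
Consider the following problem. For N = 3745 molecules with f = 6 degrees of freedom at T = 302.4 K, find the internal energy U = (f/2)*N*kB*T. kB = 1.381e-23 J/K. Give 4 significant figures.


Step 1: f/2 = 6/2 = 3.0
Step 2: N*kB*T = 3745*1.381e-23*302.4 = 1.564e-17
Step 3: U = 3.0 * 1.564e-17 = 4.692e-17 J

4.692e-17


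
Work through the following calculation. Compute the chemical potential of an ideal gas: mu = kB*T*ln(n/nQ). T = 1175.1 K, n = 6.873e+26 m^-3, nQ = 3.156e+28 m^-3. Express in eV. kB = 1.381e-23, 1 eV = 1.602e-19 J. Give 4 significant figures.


Step 1: n/nQ = 6.873e+26/3.156e+28 = 0.02178
Step 2: ln(n/nQ) = -3.827
Step 3: mu = kB*T*ln(n/nQ) = 1.623e-20*-3.827 = -6.21e-20 J
Step 4: Convert to eV: -6.21e-20/1.602e-19 = -0.3877 eV

-0.3877


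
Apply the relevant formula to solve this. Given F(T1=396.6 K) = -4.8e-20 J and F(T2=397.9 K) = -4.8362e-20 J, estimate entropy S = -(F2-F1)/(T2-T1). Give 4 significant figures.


Step 1: dF = F2 - F1 = -4.8362e-20 - (-4.8e-20) = -3.62e-22 J
Step 2: dT = T2 - T1 = 397.9 - 396.6 = 1.3 K
Step 3: S = -dF/dT = -(-3.62e-22)/1.3 = 2.785e-22 J/K

2.785e-22


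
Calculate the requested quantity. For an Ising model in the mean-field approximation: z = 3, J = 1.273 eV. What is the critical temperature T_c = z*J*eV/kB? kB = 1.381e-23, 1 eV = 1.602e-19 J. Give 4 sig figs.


Step 1: z*J = 3*1.273 = 3.819 eV
Step 2: Convert to Joules: 3.819*1.602e-19 = 6.118e-19 J
Step 3: T_c = 6.118e-19 / 1.381e-23 = 4.43e+04 K

4.43e+04


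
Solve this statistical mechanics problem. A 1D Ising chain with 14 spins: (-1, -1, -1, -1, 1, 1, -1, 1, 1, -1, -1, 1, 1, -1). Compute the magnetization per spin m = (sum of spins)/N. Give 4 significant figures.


Step 1: Count up spins (+1): 6, down spins (-1): 8
Step 2: Total magnetization M = 6 - 8 = -2
Step 3: m = M/N = -2/14 = -0.1429

-0.1429


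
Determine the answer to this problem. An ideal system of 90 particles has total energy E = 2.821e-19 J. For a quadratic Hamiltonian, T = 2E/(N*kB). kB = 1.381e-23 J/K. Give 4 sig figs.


Step 1: Numerator = 2*E = 2*2.821e-19 = 5.642e-19 J
Step 2: Denominator = N*kB = 90*1.381e-23 = 1.243e-21
Step 3: T = 5.642e-19 / 1.243e-21 = 453.9 K

453.9


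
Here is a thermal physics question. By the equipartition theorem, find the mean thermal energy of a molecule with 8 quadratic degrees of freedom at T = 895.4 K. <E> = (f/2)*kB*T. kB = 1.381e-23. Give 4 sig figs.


Step 1: f/2 = 8/2 = 4
Step 2: kB*T = 1.381e-23 * 895.4 = 1.237e-20
Step 3: <E> = 4 * 1.237e-20 = 4.946e-20 J

4.946e-20


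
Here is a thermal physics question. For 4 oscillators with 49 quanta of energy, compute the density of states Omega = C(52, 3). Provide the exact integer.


Step 1: Use binomial coefficient C(52, 3)
Step 2: Numerator = 52! / 49!
Step 3: Denominator = 3!
Step 4: Omega = 22100

22100


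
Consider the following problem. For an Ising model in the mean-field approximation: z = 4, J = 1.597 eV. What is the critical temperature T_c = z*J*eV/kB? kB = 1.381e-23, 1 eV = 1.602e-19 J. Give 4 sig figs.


Step 1: z*J = 4*1.597 = 6.388 eV
Step 2: Convert to Joules: 6.388*1.602e-19 = 1.023e-18 J
Step 3: T_c = 1.023e-18 / 1.381e-23 = 7.41e+04 K

7.41e+04


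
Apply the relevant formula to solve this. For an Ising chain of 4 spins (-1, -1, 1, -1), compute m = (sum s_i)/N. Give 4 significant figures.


Step 1: Count up spins (+1): 1, down spins (-1): 3
Step 2: Total magnetization M = 1 - 3 = -2
Step 3: m = M/N = -2/4 = -0.5

-0.5


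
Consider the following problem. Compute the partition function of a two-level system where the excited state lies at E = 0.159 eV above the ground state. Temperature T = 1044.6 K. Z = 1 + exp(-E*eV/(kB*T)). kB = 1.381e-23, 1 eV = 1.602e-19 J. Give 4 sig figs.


Step 1: Compute beta*E = E*eV/(kB*T) = 0.159*1.602e-19/(1.381e-23*1044.6) = 1.766
Step 2: exp(-beta*E) = exp(-1.766) = 0.1711
Step 3: Z = 1 + 0.1711 = 1.171

1.171


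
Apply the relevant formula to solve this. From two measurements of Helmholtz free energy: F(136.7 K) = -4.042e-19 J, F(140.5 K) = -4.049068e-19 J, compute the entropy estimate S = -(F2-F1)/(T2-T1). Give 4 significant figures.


Step 1: dF = F2 - F1 = -4.049068e-19 - (-4.042e-19) = -7.068e-22 J
Step 2: dT = T2 - T1 = 140.5 - 136.7 = 3.8 K
Step 3: S = -dF/dT = -(-7.068e-22)/3.8 = 1.86e-22 J/K

1.86e-22


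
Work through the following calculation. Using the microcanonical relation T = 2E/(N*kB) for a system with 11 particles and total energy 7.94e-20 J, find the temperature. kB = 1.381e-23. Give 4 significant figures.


Step 1: Numerator = 2*E = 2*7.94e-20 = 1.588e-19 J
Step 2: Denominator = N*kB = 11*1.381e-23 = 1.519e-22
Step 3: T = 1.588e-19 / 1.519e-22 = 1045 K

1045


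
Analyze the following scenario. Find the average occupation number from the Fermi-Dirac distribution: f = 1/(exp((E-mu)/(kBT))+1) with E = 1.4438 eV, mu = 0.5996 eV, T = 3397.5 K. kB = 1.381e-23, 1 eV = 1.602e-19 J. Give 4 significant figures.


Step 1: (E - mu) = 1.4438 - 0.5996 = 0.8442 eV
Step 2: Convert: (E-mu)*eV = 1.352e-19 J
Step 3: x = (E-mu)*eV/(kB*T) = 2.882
Step 4: f = 1/(exp(2.882)+1) = 0.05303

0.05303


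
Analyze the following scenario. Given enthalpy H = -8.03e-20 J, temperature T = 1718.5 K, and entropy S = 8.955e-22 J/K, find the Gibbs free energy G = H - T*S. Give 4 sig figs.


Step 1: T*S = 1718.5 * 8.955e-22 = 1.539e-18 J
Step 2: G = H - T*S = -8.03e-20 - 1.539e-18
Step 3: G = -1.619e-18 J

-1.619e-18


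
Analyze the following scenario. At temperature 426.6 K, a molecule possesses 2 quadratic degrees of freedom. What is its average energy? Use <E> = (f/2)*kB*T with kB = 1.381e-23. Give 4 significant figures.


Step 1: f/2 = 2/2 = 1
Step 2: kB*T = 1.381e-23 * 426.6 = 5.891e-21
Step 3: <E> = 1 * 5.891e-21 = 5.891e-21 J

5.891e-21


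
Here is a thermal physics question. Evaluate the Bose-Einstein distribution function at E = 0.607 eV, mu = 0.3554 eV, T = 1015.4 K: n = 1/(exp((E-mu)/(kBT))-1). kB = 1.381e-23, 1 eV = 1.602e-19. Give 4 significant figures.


Step 1: (E - mu) = 0.2516 eV
Step 2: x = (E-mu)*eV/(kB*T) = 0.2516*1.602e-19/(1.381e-23*1015.4) = 2.874
Step 3: exp(x) = 17.71
Step 4: n = 1/(exp(x)-1) = 0.05983

0.05983


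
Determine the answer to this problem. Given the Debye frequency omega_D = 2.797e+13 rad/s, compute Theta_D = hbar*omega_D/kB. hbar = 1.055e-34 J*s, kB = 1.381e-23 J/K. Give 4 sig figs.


Step 1: hbar*omega_D = 1.055e-34 * 2.797e+13 = 2.951e-21 J
Step 2: Theta_D = 2.951e-21 / 1.381e-23
Step 3: Theta_D = 213.7 K

213.7


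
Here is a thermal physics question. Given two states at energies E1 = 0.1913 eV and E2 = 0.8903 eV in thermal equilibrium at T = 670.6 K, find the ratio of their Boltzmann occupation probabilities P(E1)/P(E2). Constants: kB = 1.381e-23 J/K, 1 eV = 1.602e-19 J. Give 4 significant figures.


Step 1: Compute energy difference dE = E1 - E2 = 0.1913 - 0.8903 = -0.699 eV
Step 2: Convert to Joules: dE_J = -0.699 * 1.602e-19 = -1.12e-19 J
Step 3: Compute exponent = -dE_J / (kB * T) = -(-1.12e-19) / (1.381e-23 * 670.6) = 12.09
Step 4: P(E1)/P(E2) = exp(12.09) = 1.784e+05

1.784e+05


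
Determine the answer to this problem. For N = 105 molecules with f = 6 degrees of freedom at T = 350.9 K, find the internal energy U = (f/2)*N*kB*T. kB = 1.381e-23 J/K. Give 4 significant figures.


Step 1: f/2 = 6/2 = 3.0
Step 2: N*kB*T = 105*1.381e-23*350.9 = 5.088e-19
Step 3: U = 3.0 * 5.088e-19 = 1.526e-18 J

1.526e-18


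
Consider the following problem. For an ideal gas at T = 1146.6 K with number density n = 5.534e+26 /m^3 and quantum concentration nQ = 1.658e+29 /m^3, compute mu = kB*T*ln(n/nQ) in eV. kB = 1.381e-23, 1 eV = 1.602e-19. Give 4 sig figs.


Step 1: n/nQ = 5.534e+26/1.658e+29 = 0.003338
Step 2: ln(n/nQ) = -5.702
Step 3: mu = kB*T*ln(n/nQ) = 1.583e-20*-5.702 = -9.03e-20 J
Step 4: Convert to eV: -9.03e-20/1.602e-19 = -0.5636 eV

-0.5636


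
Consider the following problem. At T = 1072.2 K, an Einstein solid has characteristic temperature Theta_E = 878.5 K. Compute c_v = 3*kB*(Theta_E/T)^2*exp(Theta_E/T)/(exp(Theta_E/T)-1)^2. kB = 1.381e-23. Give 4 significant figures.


Step 1: x = Theta_E/T = 878.5/1072.2 = 0.8193
Step 2: x^2 = 0.6713
Step 3: exp(x) = 2.269
Step 4: c_v = 3*1.381e-23*0.6713*2.269/(2.269-1)^2 = 3.919e-23

3.919e-23


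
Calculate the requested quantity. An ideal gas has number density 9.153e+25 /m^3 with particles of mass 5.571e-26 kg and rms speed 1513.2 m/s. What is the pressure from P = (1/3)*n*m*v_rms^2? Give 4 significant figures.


Step 1: v_rms^2 = 1513.2^2 = 2.29e+06
Step 2: n*m = 9.153e+25*5.571e-26 = 5.099
Step 3: P = (1/3)*5.099*2.29e+06 = 3.892e+06 Pa

3.892e+06


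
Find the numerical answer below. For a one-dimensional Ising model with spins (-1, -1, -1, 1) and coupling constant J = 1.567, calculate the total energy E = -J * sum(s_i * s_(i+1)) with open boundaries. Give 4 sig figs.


Step 1: Nearest-neighbor products: 1, 1, -1
Step 2: Sum of products = 1
Step 3: E = -1.567 * 1 = -1.567

-1.567


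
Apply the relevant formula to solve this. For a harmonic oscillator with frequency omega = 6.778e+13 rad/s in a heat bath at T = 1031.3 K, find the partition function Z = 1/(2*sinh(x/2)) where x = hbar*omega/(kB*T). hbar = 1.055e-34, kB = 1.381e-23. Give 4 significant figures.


Step 1: Compute x = hbar*omega/(kB*T) = 1.055e-34*6.778e+13/(1.381e-23*1031.3) = 0.5021
Step 2: x/2 = 0.251
Step 3: sinh(x/2) = 0.2537
Step 4: Z = 1/(2*0.2537) = 1.971

1.971


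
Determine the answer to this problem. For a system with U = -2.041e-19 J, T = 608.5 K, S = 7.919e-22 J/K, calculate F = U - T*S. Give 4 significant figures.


Step 1: T*S = 608.5 * 7.919e-22 = 4.819e-19 J
Step 2: F = U - T*S = -2.041e-19 - 4.819e-19
Step 3: F = -6.86e-19 J

-6.86e-19


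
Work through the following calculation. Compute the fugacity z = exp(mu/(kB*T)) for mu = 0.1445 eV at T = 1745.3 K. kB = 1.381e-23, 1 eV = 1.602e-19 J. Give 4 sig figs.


Step 1: Convert mu to Joules: 0.1445*1.602e-19 = 2.315e-20 J
Step 2: kB*T = 1.381e-23*1745.3 = 2.41e-20 J
Step 3: mu/(kB*T) = 0.9604
Step 4: z = exp(0.9604) = 2.613

2.613


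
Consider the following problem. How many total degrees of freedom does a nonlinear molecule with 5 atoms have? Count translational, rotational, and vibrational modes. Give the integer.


Step 1: Translational DOF = 3
Step 2: Rotational DOF (nonlinear) = 3
Step 3: Vibrational DOF = 3*5 - 6 = 9
Step 4: Total = 3 + 3 + 9 = 15

15


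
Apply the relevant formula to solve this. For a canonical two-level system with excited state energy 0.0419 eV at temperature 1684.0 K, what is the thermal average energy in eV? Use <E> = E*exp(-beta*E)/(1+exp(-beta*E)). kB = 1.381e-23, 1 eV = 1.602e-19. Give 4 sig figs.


Step 1: beta*E = 0.0419*1.602e-19/(1.381e-23*1684.0) = 0.2886
Step 2: exp(-beta*E) = 0.7493
Step 3: <E> = 0.0419*0.7493/(1+0.7493) = 0.01795 eV

0.01795


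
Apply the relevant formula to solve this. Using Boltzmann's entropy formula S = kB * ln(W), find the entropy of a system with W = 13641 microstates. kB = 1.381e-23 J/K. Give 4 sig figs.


Step 1: ln(W) = ln(13641) = 9.521
Step 2: S = kB * ln(W) = 1.381e-23 * 9.521
Step 3: S = 1.315e-22 J/K

1.315e-22


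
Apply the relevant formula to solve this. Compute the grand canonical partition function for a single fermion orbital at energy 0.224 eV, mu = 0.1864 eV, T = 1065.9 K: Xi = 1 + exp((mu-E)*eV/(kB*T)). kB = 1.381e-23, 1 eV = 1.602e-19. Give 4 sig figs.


Step 1: (mu - E) = 0.1864 - 0.224 = -0.0376 eV
Step 2: x = (mu-E)*eV/(kB*T) = -0.0376*1.602e-19/(1.381e-23*1065.9) = -0.4092
Step 3: exp(x) = 0.6642
Step 4: Xi = 1 + 0.6642 = 1.664

1.664


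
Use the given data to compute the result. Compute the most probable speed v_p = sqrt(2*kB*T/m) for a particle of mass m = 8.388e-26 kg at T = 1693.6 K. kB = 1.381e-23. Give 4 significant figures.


Step 1: Numerator = 2*kB*T = 2*1.381e-23*1693.6 = 4.678e-20
Step 2: Ratio = 4.678e-20 / 8.388e-26 = 5.577e+05
Step 3: v_p = sqrt(5.577e+05) = 746.8 m/s

746.8


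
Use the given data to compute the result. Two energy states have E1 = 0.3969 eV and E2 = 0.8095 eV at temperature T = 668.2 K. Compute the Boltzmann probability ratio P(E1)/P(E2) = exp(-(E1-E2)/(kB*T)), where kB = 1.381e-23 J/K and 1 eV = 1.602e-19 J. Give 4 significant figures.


Step 1: Compute energy difference dE = E1 - E2 = 0.3969 - 0.8095 = -0.4126 eV
Step 2: Convert to Joules: dE_J = -0.4126 * 1.602e-19 = -6.61e-20 J
Step 3: Compute exponent = -dE_J / (kB * T) = -(-6.61e-20) / (1.381e-23 * 668.2) = 7.163
Step 4: P(E1)/P(E2) = exp(7.163) = 1291

1291


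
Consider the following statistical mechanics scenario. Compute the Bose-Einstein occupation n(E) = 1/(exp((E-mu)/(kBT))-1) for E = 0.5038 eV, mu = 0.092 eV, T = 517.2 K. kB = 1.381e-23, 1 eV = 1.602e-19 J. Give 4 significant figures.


Step 1: (E - mu) = 0.4118 eV
Step 2: x = (E-mu)*eV/(kB*T) = 0.4118*1.602e-19/(1.381e-23*517.2) = 9.236
Step 3: exp(x) = 1.026e+04
Step 4: n = 1/(exp(x)-1) = 9.745e-05

9.745e-05


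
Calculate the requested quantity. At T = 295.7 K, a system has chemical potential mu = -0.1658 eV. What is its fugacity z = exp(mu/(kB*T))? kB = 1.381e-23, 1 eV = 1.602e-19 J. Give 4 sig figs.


Step 1: Convert mu to Joules: -0.1658*1.602e-19 = -2.656e-20 J
Step 2: kB*T = 1.381e-23*295.7 = 4.084e-21 J
Step 3: mu/(kB*T) = -6.504
Step 4: z = exp(-6.504) = 0.001497

0.001497


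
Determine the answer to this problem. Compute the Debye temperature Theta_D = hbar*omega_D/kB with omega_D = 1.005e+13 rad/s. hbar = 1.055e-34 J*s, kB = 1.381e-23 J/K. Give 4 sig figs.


Step 1: hbar*omega_D = 1.055e-34 * 1.005e+13 = 1.06e-21 J
Step 2: Theta_D = 1.06e-21 / 1.381e-23
Step 3: Theta_D = 76.78 K

76.78


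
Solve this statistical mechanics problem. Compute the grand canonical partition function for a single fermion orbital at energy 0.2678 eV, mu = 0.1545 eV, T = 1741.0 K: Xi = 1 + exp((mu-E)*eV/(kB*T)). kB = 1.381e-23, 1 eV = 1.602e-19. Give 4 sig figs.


Step 1: (mu - E) = 0.1545 - 0.2678 = -0.1133 eV
Step 2: x = (mu-E)*eV/(kB*T) = -0.1133*1.602e-19/(1.381e-23*1741.0) = -0.7549
Step 3: exp(x) = 0.47
Step 4: Xi = 1 + 0.47 = 1.47

1.47


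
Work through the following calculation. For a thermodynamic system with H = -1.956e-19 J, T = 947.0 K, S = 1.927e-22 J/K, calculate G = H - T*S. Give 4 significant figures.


Step 1: T*S = 947.0 * 1.927e-22 = 1.825e-19 J
Step 2: G = H - T*S = -1.956e-19 - 1.825e-19
Step 3: G = -3.781e-19 J

-3.781e-19


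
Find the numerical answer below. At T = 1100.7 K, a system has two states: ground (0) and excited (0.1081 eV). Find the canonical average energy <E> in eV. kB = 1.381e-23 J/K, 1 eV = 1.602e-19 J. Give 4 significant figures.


Step 1: beta*E = 0.1081*1.602e-19/(1.381e-23*1100.7) = 1.139
Step 2: exp(-beta*E) = 0.3201
Step 3: <E> = 0.1081*0.3201/(1+0.3201) = 0.02621 eV

0.02621


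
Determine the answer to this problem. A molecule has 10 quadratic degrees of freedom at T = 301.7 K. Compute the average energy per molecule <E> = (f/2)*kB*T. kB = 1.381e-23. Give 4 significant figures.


Step 1: f/2 = 10/2 = 5
Step 2: kB*T = 1.381e-23 * 301.7 = 4.166e-21
Step 3: <E> = 5 * 4.166e-21 = 2.083e-20 J

2.083e-20


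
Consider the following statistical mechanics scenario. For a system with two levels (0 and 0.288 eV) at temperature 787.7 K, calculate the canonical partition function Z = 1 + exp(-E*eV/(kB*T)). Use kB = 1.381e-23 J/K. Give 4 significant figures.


Step 1: Compute beta*E = E*eV/(kB*T) = 0.288*1.602e-19/(1.381e-23*787.7) = 4.241
Step 2: exp(-beta*E) = exp(-4.241) = 0.01439
Step 3: Z = 1 + 0.01439 = 1.014

1.014


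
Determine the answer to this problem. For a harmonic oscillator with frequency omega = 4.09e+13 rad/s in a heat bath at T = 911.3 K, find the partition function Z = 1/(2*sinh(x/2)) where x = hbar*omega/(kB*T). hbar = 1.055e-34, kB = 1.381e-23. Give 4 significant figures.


Step 1: Compute x = hbar*omega/(kB*T) = 1.055e-34*4.09e+13/(1.381e-23*911.3) = 0.3429
Step 2: x/2 = 0.1714
Step 3: sinh(x/2) = 0.1723
Step 4: Z = 1/(2*0.1723) = 2.902

2.902


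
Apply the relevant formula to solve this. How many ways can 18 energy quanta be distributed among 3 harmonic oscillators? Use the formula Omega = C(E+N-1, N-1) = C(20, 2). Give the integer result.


Step 1: Use binomial coefficient C(20, 2)
Step 2: Numerator = 20! / 18!
Step 3: Denominator = 2!
Step 4: Omega = 190

190


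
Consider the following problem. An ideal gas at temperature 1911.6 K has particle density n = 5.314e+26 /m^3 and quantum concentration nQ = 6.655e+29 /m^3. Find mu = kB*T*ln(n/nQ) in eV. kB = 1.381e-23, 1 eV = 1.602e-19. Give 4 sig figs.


Step 1: n/nQ = 5.314e+26/6.655e+29 = 0.0007985
Step 2: ln(n/nQ) = -7.133
Step 3: mu = kB*T*ln(n/nQ) = 2.64e-20*-7.133 = -1.883e-19 J
Step 4: Convert to eV: -1.883e-19/1.602e-19 = -1.175 eV

-1.175


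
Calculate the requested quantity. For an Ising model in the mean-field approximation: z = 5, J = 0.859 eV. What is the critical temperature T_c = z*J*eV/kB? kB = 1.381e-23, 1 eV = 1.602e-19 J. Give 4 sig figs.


Step 1: z*J = 5*0.859 = 4.295 eV
Step 2: Convert to Joules: 4.295*1.602e-19 = 6.881e-19 J
Step 3: T_c = 6.881e-19 / 1.381e-23 = 4.982e+04 K

4.982e+04


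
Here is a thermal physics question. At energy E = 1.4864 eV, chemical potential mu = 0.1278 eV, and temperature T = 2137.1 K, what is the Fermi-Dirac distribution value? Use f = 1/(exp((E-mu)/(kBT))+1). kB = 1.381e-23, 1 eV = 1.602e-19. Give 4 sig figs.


Step 1: (E - mu) = 1.4864 - 0.1278 = 1.359 eV
Step 2: Convert: (E-mu)*eV = 2.176e-19 J
Step 3: x = (E-mu)*eV/(kB*T) = 7.375
Step 4: f = 1/(exp(7.375)+1) = 0.0006266

0.0006266


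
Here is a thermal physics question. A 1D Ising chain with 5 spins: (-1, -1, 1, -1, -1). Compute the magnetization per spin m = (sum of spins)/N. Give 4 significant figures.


Step 1: Count up spins (+1): 1, down spins (-1): 4
Step 2: Total magnetization M = 1 - 4 = -3
Step 3: m = M/N = -3/5 = -0.6

-0.6


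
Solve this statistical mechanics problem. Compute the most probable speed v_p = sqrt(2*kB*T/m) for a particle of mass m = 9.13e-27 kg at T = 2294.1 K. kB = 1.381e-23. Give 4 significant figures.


Step 1: Numerator = 2*kB*T = 2*1.381e-23*2294.1 = 6.336e-20
Step 2: Ratio = 6.336e-20 / 9.13e-27 = 6.94e+06
Step 3: v_p = sqrt(6.94e+06) = 2634 m/s

2634


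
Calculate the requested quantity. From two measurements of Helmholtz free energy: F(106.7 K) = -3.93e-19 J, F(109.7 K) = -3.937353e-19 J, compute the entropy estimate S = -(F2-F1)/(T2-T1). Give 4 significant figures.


Step 1: dF = F2 - F1 = -3.937353e-19 - (-3.93e-19) = -7.353e-22 J
Step 2: dT = T2 - T1 = 109.7 - 106.7 = 3 K
Step 3: S = -dF/dT = -(-7.353e-22)/3 = 2.451e-22 J/K

2.451e-22


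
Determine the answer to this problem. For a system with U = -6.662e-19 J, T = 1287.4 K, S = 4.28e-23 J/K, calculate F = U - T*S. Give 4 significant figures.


Step 1: T*S = 1287.4 * 4.28e-23 = 5.51e-20 J
Step 2: F = U - T*S = -6.662e-19 - 5.51e-20
Step 3: F = -7.213e-19 J

-7.213e-19


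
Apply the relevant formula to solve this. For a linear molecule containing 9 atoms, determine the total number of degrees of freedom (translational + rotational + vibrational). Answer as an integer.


Step 1: Translational DOF = 3
Step 2: Rotational DOF (linear) = 2
Step 3: Vibrational DOF = 3*9 - 5 = 22
Step 4: Total = 3 + 2 + 22 = 27

27


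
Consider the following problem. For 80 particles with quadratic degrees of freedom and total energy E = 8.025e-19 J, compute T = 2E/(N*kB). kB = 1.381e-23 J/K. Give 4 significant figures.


Step 1: Numerator = 2*E = 2*8.025e-19 = 1.605e-18 J
Step 2: Denominator = N*kB = 80*1.381e-23 = 1.105e-21
Step 3: T = 1.605e-18 / 1.105e-21 = 1453 K

1453


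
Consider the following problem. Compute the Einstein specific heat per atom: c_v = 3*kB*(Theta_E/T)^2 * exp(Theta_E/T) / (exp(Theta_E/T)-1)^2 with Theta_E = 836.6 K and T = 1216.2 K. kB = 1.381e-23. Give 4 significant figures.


Step 1: x = Theta_E/T = 836.6/1216.2 = 0.6879
Step 2: x^2 = 0.4732
Step 3: exp(x) = 1.989
Step 4: c_v = 3*1.381e-23*0.4732*1.989/(1.989-1)^2 = 3.983e-23

3.983e-23


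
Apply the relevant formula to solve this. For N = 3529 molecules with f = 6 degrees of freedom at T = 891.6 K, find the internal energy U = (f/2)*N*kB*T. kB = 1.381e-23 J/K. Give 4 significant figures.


Step 1: f/2 = 6/2 = 3.0
Step 2: N*kB*T = 3529*1.381e-23*891.6 = 4.345e-17
Step 3: U = 3.0 * 4.345e-17 = 1.304e-16 J

1.304e-16


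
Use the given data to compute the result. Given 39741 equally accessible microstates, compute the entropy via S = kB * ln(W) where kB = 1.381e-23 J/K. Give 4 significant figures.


Step 1: ln(W) = ln(39741) = 10.59
Step 2: S = kB * ln(W) = 1.381e-23 * 10.59
Step 3: S = 1.462e-22 J/K

1.462e-22


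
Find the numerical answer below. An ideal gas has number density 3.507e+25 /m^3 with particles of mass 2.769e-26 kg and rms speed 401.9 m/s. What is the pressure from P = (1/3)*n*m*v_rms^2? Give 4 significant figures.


Step 1: v_rms^2 = 401.9^2 = 1.615e+05
Step 2: n*m = 3.507e+25*2.769e-26 = 0.9711
Step 3: P = (1/3)*0.9711*1.615e+05 = 5.228e+04 Pa

5.228e+04


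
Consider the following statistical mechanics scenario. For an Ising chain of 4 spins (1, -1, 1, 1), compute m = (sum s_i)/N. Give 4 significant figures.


Step 1: Count up spins (+1): 3, down spins (-1): 1
Step 2: Total magnetization M = 3 - 1 = 2
Step 3: m = M/N = 2/4 = 0.5

0.5


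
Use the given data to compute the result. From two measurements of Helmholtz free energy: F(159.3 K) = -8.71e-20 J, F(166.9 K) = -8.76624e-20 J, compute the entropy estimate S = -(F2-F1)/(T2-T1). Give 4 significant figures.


Step 1: dF = F2 - F1 = -8.76624e-20 - (-8.71e-20) = -5.624e-22 J
Step 2: dT = T2 - T1 = 166.9 - 159.3 = 7.6 K
Step 3: S = -dF/dT = -(-5.624e-22)/7.6 = 7.4e-23 J/K

7.4e-23


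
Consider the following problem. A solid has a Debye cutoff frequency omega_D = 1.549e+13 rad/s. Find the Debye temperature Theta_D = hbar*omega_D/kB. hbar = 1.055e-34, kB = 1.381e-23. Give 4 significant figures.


Step 1: hbar*omega_D = 1.055e-34 * 1.549e+13 = 1.634e-21 J
Step 2: Theta_D = 1.634e-21 / 1.381e-23
Step 3: Theta_D = 118.3 K

118.3


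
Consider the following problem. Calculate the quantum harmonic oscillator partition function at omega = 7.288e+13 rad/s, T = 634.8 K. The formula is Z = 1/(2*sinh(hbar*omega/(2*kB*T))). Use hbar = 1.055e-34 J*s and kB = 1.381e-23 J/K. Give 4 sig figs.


Step 1: Compute x = hbar*omega/(kB*T) = 1.055e-34*7.288e+13/(1.381e-23*634.8) = 0.8771
Step 2: x/2 = 0.4385
Step 3: sinh(x/2) = 0.4527
Step 4: Z = 1/(2*0.4527) = 1.104

1.104


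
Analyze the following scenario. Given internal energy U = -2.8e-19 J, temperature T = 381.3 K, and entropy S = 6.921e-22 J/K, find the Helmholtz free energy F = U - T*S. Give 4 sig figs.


Step 1: T*S = 381.3 * 6.921e-22 = 2.639e-19 J
Step 2: F = U - T*S = -2.8e-19 - 2.639e-19
Step 3: F = -5.439e-19 J

-5.439e-19


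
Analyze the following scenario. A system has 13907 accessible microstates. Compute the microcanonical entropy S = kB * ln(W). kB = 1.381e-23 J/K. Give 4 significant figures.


Step 1: ln(W) = ln(13907) = 9.54
Step 2: S = kB * ln(W) = 1.381e-23 * 9.54
Step 3: S = 1.317e-22 J/K

1.317e-22


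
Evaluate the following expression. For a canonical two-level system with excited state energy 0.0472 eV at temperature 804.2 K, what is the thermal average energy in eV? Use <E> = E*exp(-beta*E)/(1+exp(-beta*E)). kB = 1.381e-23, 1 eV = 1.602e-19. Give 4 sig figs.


Step 1: beta*E = 0.0472*1.602e-19/(1.381e-23*804.2) = 0.6808
Step 2: exp(-beta*E) = 0.5062
Step 3: <E> = 0.0472*0.5062/(1+0.5062) = 0.01586 eV

0.01586


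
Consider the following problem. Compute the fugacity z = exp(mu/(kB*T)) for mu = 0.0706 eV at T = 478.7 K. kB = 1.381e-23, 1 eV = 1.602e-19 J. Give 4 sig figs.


Step 1: Convert mu to Joules: 0.0706*1.602e-19 = 1.131e-20 J
Step 2: kB*T = 1.381e-23*478.7 = 6.611e-21 J
Step 3: mu/(kB*T) = 1.711
Step 4: z = exp(1.711) = 5.534

5.534


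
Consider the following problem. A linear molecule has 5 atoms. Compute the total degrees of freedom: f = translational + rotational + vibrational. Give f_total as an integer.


Step 1: Translational DOF = 3
Step 2: Rotational DOF (linear) = 2
Step 3: Vibrational DOF = 3*5 - 5 = 10
Step 4: Total = 3 + 2 + 10 = 15

15


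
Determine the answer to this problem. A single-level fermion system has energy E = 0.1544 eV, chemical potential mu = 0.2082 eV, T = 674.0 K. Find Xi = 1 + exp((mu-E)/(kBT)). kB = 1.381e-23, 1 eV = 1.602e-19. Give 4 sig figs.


Step 1: (mu - E) = 0.2082 - 0.1544 = 0.0538 eV
Step 2: x = (mu-E)*eV/(kB*T) = 0.0538*1.602e-19/(1.381e-23*674.0) = 0.926
Step 3: exp(x) = 2.524
Step 4: Xi = 1 + 2.524 = 3.524

3.524


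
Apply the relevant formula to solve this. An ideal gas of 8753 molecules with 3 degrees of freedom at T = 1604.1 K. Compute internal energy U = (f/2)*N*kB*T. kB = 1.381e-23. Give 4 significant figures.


Step 1: f/2 = 3/2 = 1.5
Step 2: N*kB*T = 8753*1.381e-23*1604.1 = 1.939e-16
Step 3: U = 1.5 * 1.939e-16 = 2.909e-16 J

2.909e-16


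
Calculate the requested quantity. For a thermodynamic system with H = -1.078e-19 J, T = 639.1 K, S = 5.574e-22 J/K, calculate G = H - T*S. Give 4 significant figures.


Step 1: T*S = 639.1 * 5.574e-22 = 3.562e-19 J
Step 2: G = H - T*S = -1.078e-19 - 3.562e-19
Step 3: G = -4.64e-19 J

-4.64e-19


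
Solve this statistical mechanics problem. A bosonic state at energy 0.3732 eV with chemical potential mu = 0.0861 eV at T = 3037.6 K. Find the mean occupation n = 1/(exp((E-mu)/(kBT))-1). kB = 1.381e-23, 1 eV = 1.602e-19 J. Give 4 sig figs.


Step 1: (E - mu) = 0.2871 eV
Step 2: x = (E-mu)*eV/(kB*T) = 0.2871*1.602e-19/(1.381e-23*3037.6) = 1.096
Step 3: exp(x) = 2.993
Step 4: n = 1/(exp(x)-1) = 0.5017

0.5017
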